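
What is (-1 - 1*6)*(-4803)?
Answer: 33621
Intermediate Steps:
(-1 - 1*6)*(-4803) = (-1 - 6)*(-4803) = -7*(-4803) = 33621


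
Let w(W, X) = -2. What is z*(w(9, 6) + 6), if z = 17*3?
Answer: 204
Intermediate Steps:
z = 51
z*(w(9, 6) + 6) = 51*(-2 + 6) = 51*4 = 204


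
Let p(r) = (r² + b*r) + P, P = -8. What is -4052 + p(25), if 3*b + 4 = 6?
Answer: -10255/3 ≈ -3418.3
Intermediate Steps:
b = ⅔ (b = -4/3 + (⅓)*6 = -4/3 + 2 = ⅔ ≈ 0.66667)
p(r) = -8 + r² + 2*r/3 (p(r) = (r² + 2*r/3) - 8 = -8 + r² + 2*r/3)
-4052 + p(25) = -4052 + (-8 + 25² + (⅔)*25) = -4052 + (-8 + 625 + 50/3) = -4052 + 1901/3 = -10255/3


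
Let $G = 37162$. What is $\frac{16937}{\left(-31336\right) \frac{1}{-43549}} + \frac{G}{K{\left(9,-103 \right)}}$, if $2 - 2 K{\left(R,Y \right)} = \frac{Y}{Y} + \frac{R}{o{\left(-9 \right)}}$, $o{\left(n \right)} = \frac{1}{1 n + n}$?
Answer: $\frac{122556091183}{5107768} \approx 23994.0$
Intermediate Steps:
$o{\left(n \right)} = \frac{1}{2 n}$ ($o{\left(n \right)} = \frac{1}{n + n} = \frac{1}{2 n}$)
$K{\left(R,Y \right)} = \frac{1}{2} + 9 R$ ($K{\left(R,Y \right)} = 1 - \frac{\frac{Y}{Y} + \frac{R}{\frac{1}{2} \frac{1}{-9}}}{2} = 1 - \frac{1 + \frac{R}{\frac{1}{2} \left(- \frac{1}{9}\right)}}{2} = 1 - \frac{1 + \frac{R}{- \frac{1}{18}}}{2} = 1 - \frac{1 + R \left(-18\right)}{2} = 1 - \frac{1 - 18 R}{2} = 1 + \left(- \frac{1}{2} + 9 R\right) = \frac{1}{2} + 9 R$)
$\frac{16937}{\left(-31336\right) \frac{1}{-43549}} + \frac{G}{K{\left(9,-103 \right)}} = \frac{16937}{\left(-31336\right) \frac{1}{-43549}} + \frac{37162}{\frac{1}{2} + 9 \cdot 9} = \frac{16937}{\left(-31336\right) \left(- \frac{1}{43549}\right)} + \frac{37162}{\frac{1}{2} + 81} = \frac{16937}{\frac{31336}{43549}} + \frac{37162}{\frac{163}{2}} = 16937 \cdot \frac{43549}{31336} + 37162 \cdot \frac{2}{163} = \frac{737589413}{31336} + \frac{74324}{163} = \frac{122556091183}{5107768}$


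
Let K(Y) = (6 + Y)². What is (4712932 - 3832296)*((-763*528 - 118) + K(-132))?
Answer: -340899479416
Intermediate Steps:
(4712932 - 3832296)*((-763*528 - 118) + K(-132)) = (4712932 - 3832296)*((-763*528 - 118) + (6 - 132)²) = 880636*((-402864 - 118) + (-126)²) = 880636*(-402982 + 15876) = 880636*(-387106) = -340899479416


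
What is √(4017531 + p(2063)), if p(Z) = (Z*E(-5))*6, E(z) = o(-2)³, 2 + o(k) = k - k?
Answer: √3918507 ≈ 1979.5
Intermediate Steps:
o(k) = -2 (o(k) = -2 + (k - k) = -2 + 0 = -2)
E(z) = -8 (E(z) = (-2)³ = -8)
p(Z) = -48*Z (p(Z) = (Z*(-8))*6 = -8*Z*6 = -48*Z)
√(4017531 + p(2063)) = √(4017531 - 48*2063) = √(4017531 - 99024) = √3918507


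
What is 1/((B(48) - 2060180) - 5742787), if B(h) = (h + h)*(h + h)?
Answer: -1/7793751 ≈ -1.2831e-7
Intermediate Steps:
B(h) = 4*h² (B(h) = (2*h)*(2*h) = 4*h²)
1/((B(48) - 2060180) - 5742787) = 1/((4*48² - 2060180) - 5742787) = 1/((4*2304 - 2060180) - 5742787) = 1/((9216 - 2060180) - 5742787) = 1/(-2050964 - 5742787) = 1/(-7793751) = -1/7793751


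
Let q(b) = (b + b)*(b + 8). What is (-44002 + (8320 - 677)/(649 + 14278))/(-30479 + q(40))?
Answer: 656810211/397640353 ≈ 1.6518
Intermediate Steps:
q(b) = 2*b*(8 + b) (q(b) = (2*b)*(8 + b) = 2*b*(8 + b))
(-44002 + (8320 - 677)/(649 + 14278))/(-30479 + q(40)) = (-44002 + (8320 - 677)/(649 + 14278))/(-30479 + 2*40*(8 + 40)) = (-44002 + 7643/14927)/(-30479 + 2*40*48) = (-44002 + 7643*(1/14927))/(-30479 + 3840) = (-44002 + 7643/14927)/(-26639) = -656810211/14927*(-1/26639) = 656810211/397640353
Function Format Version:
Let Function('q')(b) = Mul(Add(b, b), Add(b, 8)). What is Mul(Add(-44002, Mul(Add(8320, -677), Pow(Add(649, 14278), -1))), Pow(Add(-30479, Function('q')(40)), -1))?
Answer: Rational(656810211, 397640353) ≈ 1.6518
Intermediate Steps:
Function('q')(b) = Mul(2, b, Add(8, b)) (Function('q')(b) = Mul(Mul(2, b), Add(8, b)) = Mul(2, b, Add(8, b)))
Mul(Add(-44002, Mul(Add(8320, -677), Pow(Add(649, 14278), -1))), Pow(Add(-30479, Function('q')(40)), -1)) = Mul(Add(-44002, Mul(Add(8320, -677), Pow(Add(649, 14278), -1))), Pow(Add(-30479, Mul(2, 40, Add(8, 40))), -1)) = Mul(Add(-44002, Mul(7643, Pow(14927, -1))), Pow(Add(-30479, Mul(2, 40, 48)), -1)) = Mul(Add(-44002, Mul(7643, Rational(1, 14927))), Pow(Add(-30479, 3840), -1)) = Mul(Add(-44002, Rational(7643, 14927)), Pow(-26639, -1)) = Mul(Rational(-656810211, 14927), Rational(-1, 26639)) = Rational(656810211, 397640353)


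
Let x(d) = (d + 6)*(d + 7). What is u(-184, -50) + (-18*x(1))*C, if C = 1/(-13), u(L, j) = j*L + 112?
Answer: 122064/13 ≈ 9389.5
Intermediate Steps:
u(L, j) = 112 + L*j (u(L, j) = L*j + 112 = 112 + L*j)
x(d) = (6 + d)*(7 + d)
C = -1/13 ≈ -0.076923
u(-184, -50) + (-18*x(1))*C = (112 - 184*(-50)) - 18*(42 + 1² + 13*1)*(-1/13) = (112 + 9200) - 18*(42 + 1 + 13)*(-1/13) = 9312 - 18*56*(-1/13) = 9312 - 1008*(-1/13) = 9312 + 1008/13 = 122064/13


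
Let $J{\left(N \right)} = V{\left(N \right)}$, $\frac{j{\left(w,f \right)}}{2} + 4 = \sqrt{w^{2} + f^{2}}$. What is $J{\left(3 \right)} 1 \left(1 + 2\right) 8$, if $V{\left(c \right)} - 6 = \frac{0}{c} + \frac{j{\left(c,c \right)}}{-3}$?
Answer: $208 - 48 \sqrt{2} \approx 140.12$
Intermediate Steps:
$j{\left(w,f \right)} = -8 + 2 \sqrt{f^{2} + w^{2}}$ ($j{\left(w,f \right)} = -8 + 2 \sqrt{w^{2} + f^{2}} = -8 + 2 \sqrt{f^{2} + w^{2}}$)
$V{\left(c \right)} = \frac{26}{3} - \frac{2 \sqrt{2} \sqrt{c^{2}}}{3}$ ($V{\left(c \right)} = 6 + \left(\frac{0}{c} + \frac{-8 + 2 \sqrt{c^{2} + c^{2}}}{-3}\right) = 6 + \left(0 + \left(-8 + 2 \sqrt{2 c^{2}}\right) \left(- \frac{1}{3}\right)\right) = 6 + \left(0 + \left(-8 + 2 \sqrt{2} \sqrt{c^{2}}\right) \left(- \frac{1}{3}\right)\right) = 6 + \left(0 - \left(- \frac{8}{3} + \frac{2 \sqrt{2} \sqrt{c^{2}}}{3}\right)\right) = 6 - \left(- \frac{8}{3} + \frac{2 \sqrt{2} \sqrt{c^{2}}}{3}\right) = \frac{26}{3} - \frac{2 \sqrt{2} \sqrt{c^{2}}}{3}$)
$J{\left(N \right)} = \frac{26}{3} - \frac{2 \sqrt{2} \sqrt{N^{2}}}{3}$
$J{\left(3 \right)} 1 \left(1 + 2\right) 8 = \left(\frac{26}{3} - \frac{2 \sqrt{2} \sqrt{3^{2}}}{3}\right) 1 \left(1 + 2\right) 8 = \left(\frac{26}{3} - \frac{2 \sqrt{2} \sqrt{9}}{3}\right) 1 \cdot 3 \cdot 8 = \left(\frac{26}{3} - \frac{2}{3} \sqrt{2} \cdot 3\right) 3 \cdot 8 = \left(\frac{26}{3} - 2 \sqrt{2}\right) 3 \cdot 8 = \left(26 - 6 \sqrt{2}\right) 8 = 208 - 48 \sqrt{2}$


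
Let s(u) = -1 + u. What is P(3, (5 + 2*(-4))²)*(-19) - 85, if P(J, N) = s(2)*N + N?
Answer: -427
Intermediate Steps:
P(J, N) = 2*N (P(J, N) = (-1 + 2)*N + N = 1*N + N = N + N = 2*N)
P(3, (5 + 2*(-4))²)*(-19) - 85 = (2*(5 + 2*(-4))²)*(-19) - 85 = (2*(5 - 8)²)*(-19) - 85 = (2*(-3)²)*(-19) - 85 = (2*9)*(-19) - 85 = 18*(-19) - 85 = -342 - 85 = -427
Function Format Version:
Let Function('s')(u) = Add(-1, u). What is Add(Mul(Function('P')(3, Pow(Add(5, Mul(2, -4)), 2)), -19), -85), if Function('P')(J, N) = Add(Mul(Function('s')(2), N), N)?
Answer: -427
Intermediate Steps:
Function('P')(J, N) = Mul(2, N) (Function('P')(J, N) = Add(Mul(Add(-1, 2), N), N) = Add(Mul(1, N), N) = Add(N, N) = Mul(2, N))
Add(Mul(Function('P')(3, Pow(Add(5, Mul(2, -4)), 2)), -19), -85) = Add(Mul(Mul(2, Pow(Add(5, Mul(2, -4)), 2)), -19), -85) = Add(Mul(Mul(2, Pow(Add(5, -8), 2)), -19), -85) = Add(Mul(Mul(2, Pow(-3, 2)), -19), -85) = Add(Mul(Mul(2, 9), -19), -85) = Add(Mul(18, -19), -85) = Add(-342, -85) = -427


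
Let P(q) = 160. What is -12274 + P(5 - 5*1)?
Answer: -12114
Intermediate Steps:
-12274 + P(5 - 5*1) = -12274 + 160 = -12114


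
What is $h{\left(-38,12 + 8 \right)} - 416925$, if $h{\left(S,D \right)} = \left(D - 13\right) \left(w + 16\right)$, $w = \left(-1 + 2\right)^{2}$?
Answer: $-416806$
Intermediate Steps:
$w = 1$ ($w = 1^{2} = 1$)
$h{\left(S,D \right)} = -221 + 17 D$ ($h{\left(S,D \right)} = \left(D - 13\right) \left(1 + 16\right) = \left(-13 + D\right) 17 = -221 + 17 D$)
$h{\left(-38,12 + 8 \right)} - 416925 = \left(-221 + 17 \left(12 + 8\right)\right) - 416925 = \left(-221 + 17 \cdot 20\right) - 416925 = \left(-221 + 340\right) - 416925 = 119 - 416925 = -416806$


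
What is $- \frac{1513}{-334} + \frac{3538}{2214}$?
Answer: $\frac{2265737}{369738} \approx 6.128$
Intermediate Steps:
$- \frac{1513}{-334} + \frac{3538}{2214} = \left(-1513\right) \left(- \frac{1}{334}\right) + 3538 \cdot \frac{1}{2214} = \frac{1513}{334} + \frac{1769}{1107} = \frac{2265737}{369738}$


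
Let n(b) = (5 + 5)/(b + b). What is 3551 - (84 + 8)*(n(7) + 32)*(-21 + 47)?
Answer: -522911/7 ≈ -74702.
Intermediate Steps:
n(b) = 5/b (n(b) = 10/((2*b)) = 10*(1/(2*b)) = 5/b)
3551 - (84 + 8)*(n(7) + 32)*(-21 + 47) = 3551 - (84 + 8)*(5/7 + 32)*(-21 + 47) = 3551 - 92*(5*(⅐) + 32)*26 = 3551 - 92*(5/7 + 32)*26 = 3551 - 92*(229/7)*26 = 3551 - 92*5954/7 = 3551 - 1*547768/7 = 3551 - 547768/7 = -522911/7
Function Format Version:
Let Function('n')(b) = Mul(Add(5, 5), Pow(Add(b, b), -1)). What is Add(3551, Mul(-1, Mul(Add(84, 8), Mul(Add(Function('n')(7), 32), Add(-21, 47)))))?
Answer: Rational(-522911, 7) ≈ -74702.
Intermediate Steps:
Function('n')(b) = Mul(5, Pow(b, -1)) (Function('n')(b) = Mul(10, Pow(Mul(2, b), -1)) = Mul(10, Mul(Rational(1, 2), Pow(b, -1))) = Mul(5, Pow(b, -1)))
Add(3551, Mul(-1, Mul(Add(84, 8), Mul(Add(Function('n')(7), 32), Add(-21, 47))))) = Add(3551, Mul(-1, Mul(Add(84, 8), Mul(Add(Mul(5, Pow(7, -1)), 32), Add(-21, 47))))) = Add(3551, Mul(-1, Mul(92, Mul(Add(Mul(5, Rational(1, 7)), 32), 26)))) = Add(3551, Mul(-1, Mul(92, Mul(Add(Rational(5, 7), 32), 26)))) = Add(3551, Mul(-1, Mul(92, Mul(Rational(229, 7), 26)))) = Add(3551, Mul(-1, Mul(92, Rational(5954, 7)))) = Add(3551, Mul(-1, Rational(547768, 7))) = Add(3551, Rational(-547768, 7)) = Rational(-522911, 7)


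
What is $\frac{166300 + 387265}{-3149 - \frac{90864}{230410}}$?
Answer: $- \frac{63773455825}{362825977} \approx -175.77$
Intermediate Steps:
$\frac{166300 + 387265}{-3149 - \frac{90864}{230410}} = \frac{553565}{-3149 - \frac{45432}{115205}} = \frac{553565}{- \frac{362825977}{115205}} = 553565 \left(- \frac{115205}{362825977}\right) = - \frac{63773455825}{362825977}$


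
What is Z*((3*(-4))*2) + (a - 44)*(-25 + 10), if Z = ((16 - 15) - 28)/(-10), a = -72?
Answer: 8376/5 ≈ 1675.2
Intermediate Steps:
Z = 27/10 (Z = (1 - 28)*(-⅒) = -27*(-⅒) = 27/10 ≈ 2.7000)
Z*((3*(-4))*2) + (a - 44)*(-25 + 10) = 27*((3*(-4))*2)/10 + (-72 - 44)*(-25 + 10) = 27*(-12*2)/10 - 116*(-15) = (27/10)*(-24) + 1740 = -324/5 + 1740 = 8376/5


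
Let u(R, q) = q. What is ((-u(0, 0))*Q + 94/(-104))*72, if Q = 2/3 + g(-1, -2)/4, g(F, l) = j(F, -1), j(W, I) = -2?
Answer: -846/13 ≈ -65.077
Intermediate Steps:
g(F, l) = -2
Q = ⅙ (Q = 2/3 - 2/4 = 2*(⅓) - 2*¼ = ⅔ - ½ = ⅙ ≈ 0.16667)
((-u(0, 0))*Q + 94/(-104))*72 = (-1*0*(⅙) + 94/(-104))*72 = (0*(⅙) + 94*(-1/104))*72 = (0 - 47/52)*72 = -47/52*72 = -846/13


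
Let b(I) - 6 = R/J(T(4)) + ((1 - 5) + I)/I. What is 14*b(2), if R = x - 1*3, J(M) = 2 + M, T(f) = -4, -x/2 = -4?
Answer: 35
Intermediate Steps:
x = 8 (x = -2*(-4) = 8)
R = 5 (R = 8 - 1*3 = 8 - 3 = 5)
b(I) = 7/2 + (-4 + I)/I (b(I) = 6 + (5/(2 - 4) + ((1 - 5) + I)/I) = 6 + (5/(-2) + (-4 + I)/I) = 6 + (5*(-½) + (-4 + I)/I) = 6 + (-5/2 + (-4 + I)/I) = 7/2 + (-4 + I)/I)
14*b(2) = 14*(9/2 - 4/2) = 14*(9/2 - 4*½) = 14*(9/2 - 2) = 14*(5/2) = 35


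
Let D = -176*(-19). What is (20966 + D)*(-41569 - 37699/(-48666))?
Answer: -24589069744525/24333 ≈ -1.0105e+9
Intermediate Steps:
D = 3344
(20966 + D)*(-41569 - 37699/(-48666)) = (20966 + 3344)*(-41569 - 37699/(-48666)) = 24310*(-41569 - 37699*(-1/48666)) = 24310*(-41569 + 37699/48666) = 24310*(-2022959255/48666) = -24589069744525/24333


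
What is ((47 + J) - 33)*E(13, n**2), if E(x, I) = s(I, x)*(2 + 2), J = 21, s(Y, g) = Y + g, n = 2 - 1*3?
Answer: 1960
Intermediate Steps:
n = -1 (n = 2 - 3 = -1)
E(x, I) = 4*I + 4*x (E(x, I) = (I + x)*(2 + 2) = (I + x)*4 = 4*I + 4*x)
((47 + J) - 33)*E(13, n**2) = ((47 + 21) - 33)*(4*(-1)**2 + 4*13) = (68 - 33)*(4*1 + 52) = 35*(4 + 52) = 35*56 = 1960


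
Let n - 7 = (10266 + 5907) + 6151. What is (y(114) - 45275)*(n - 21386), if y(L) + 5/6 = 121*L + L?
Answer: -59285205/2 ≈ -2.9643e+7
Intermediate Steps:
y(L) = -5/6 + 122*L (y(L) = -5/6 + (121*L + L) = -5/6 + 122*L)
n = 22331 (n = 7 + ((10266 + 5907) + 6151) = 7 + (16173 + 6151) = 7 + 22324 = 22331)
(y(114) - 45275)*(n - 21386) = ((-5/6 + 122*114) - 45275)*(22331 - 21386) = ((-5/6 + 13908) - 45275)*945 = (83443/6 - 45275)*945 = -188207/6*945 = -59285205/2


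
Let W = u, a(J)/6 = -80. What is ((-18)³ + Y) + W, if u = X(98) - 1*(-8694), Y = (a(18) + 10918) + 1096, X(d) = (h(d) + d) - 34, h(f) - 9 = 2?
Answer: 14471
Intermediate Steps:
h(f) = 11 (h(f) = 9 + 2 = 11)
a(J) = -480 (a(J) = 6*(-80) = -480)
X(d) = -23 + d (X(d) = (11 + d) - 34 = -23 + d)
Y = 11534 (Y = (-480 + 10918) + 1096 = 10438 + 1096 = 11534)
u = 8769 (u = (-23 + 98) - 1*(-8694) = 75 + 8694 = 8769)
W = 8769
((-18)³ + Y) + W = ((-18)³ + 11534) + 8769 = (-5832 + 11534) + 8769 = 5702 + 8769 = 14471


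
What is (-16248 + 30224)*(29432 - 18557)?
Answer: 151989000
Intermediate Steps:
(-16248 + 30224)*(29432 - 18557) = 13976*10875 = 151989000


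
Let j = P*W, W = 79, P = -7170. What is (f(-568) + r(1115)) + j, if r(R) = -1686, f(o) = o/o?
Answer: -568115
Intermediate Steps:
f(o) = 1
j = -566430 (j = -7170*79 = -566430)
(f(-568) + r(1115)) + j = (1 - 1686) - 566430 = -1685 - 566430 = -568115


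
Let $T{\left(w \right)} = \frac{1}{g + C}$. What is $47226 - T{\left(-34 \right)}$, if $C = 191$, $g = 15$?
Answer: $\frac{9728555}{206} \approx 47226.0$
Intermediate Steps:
$T{\left(w \right)} = \frac{1}{206}$ ($T{\left(w \right)} = \frac{1}{15 + 191} = \frac{1}{206}$)
$47226 - T{\left(-34 \right)} = 47226 - \frac{1}{206} = \frac{9728555}{206}$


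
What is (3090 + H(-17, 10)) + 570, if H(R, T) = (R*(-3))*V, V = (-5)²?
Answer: 4935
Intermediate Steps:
V = 25
H(R, T) = -75*R (H(R, T) = (R*(-3))*25 = -3*R*25 = -75*R)
(3090 + H(-17, 10)) + 570 = (3090 - 75*(-17)) + 570 = (3090 + 1275) + 570 = 4365 + 570 = 4935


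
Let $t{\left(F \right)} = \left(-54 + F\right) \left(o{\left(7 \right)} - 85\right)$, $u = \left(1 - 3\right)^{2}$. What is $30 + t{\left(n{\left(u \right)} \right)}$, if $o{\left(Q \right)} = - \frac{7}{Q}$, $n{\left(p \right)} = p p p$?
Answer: $-830$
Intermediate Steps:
$u = 4$ ($u = \left(-2\right)^{2} = 4$)
$n{\left(p \right)} = p^{3}$ ($n{\left(p \right)} = p^{2} p = p^{3}$)
$t{\left(F \right)} = 4644 - 86 F$ ($t{\left(F \right)} = \left(-54 + F\right) \left(- \frac{7}{7} - 85\right) = \left(-54 + F\right) \left(\left(-7\right) \frac{1}{7} - 85\right) = \left(-54 + F\right) \left(-1 - 85\right) = \left(-54 + F\right) \left(-86\right) = 4644 - 86 F$)
$30 + t{\left(n{\left(u \right)} \right)} = 30 + \left(4644 - 86 \cdot 4^{3}\right) = 30 + \left(4644 - 5504\right) = 30 - 860 = -830$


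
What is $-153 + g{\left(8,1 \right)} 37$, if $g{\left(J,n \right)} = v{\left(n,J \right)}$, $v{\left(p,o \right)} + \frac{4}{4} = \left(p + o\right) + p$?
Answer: $180$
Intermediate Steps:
$v{\left(p,o \right)} = -1 + o + 2 p$ ($v{\left(p,o \right)} = -1 + \left(\left(p + o\right) + p\right) = -1 + \left(\left(o + p\right) + p\right) = -1 + \left(o + 2 p\right) = -1 + o + 2 p$)
$g{\left(J,n \right)} = -1 + J + 2 n$
$-153 + g{\left(8,1 \right)} 37 = -153 + \left(-1 + 8 + 2 \cdot 1\right) 37 = -153 + \left(-1 + 8 + 2\right) 37 = -153 + 9 \cdot 37 = -153 + 333 = 180$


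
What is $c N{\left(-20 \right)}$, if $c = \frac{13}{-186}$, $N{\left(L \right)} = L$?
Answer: $\frac{130}{93} \approx 1.3979$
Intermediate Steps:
$c = - \frac{13}{186}$ ($c = 13 \left(- \frac{1}{186}\right) = - \frac{13}{186} \approx -0.069892$)
$c N{\left(-20 \right)} = \left(- \frac{13}{186}\right) \left(-20\right) = \frac{130}{93}$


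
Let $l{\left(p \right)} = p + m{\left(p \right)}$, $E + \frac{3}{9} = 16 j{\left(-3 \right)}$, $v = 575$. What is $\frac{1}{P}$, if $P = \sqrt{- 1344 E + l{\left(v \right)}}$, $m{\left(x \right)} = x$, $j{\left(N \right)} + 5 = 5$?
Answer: $\frac{\sqrt{1598}}{1598} \approx 0.025016$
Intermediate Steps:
$j{\left(N \right)} = 0$ ($j{\left(N \right)} = -5 + 5 = 0$)
$E = - \frac{1}{3}$ ($E = - \frac{1}{3} + 16 \cdot 0 = - \frac{1}{3} + 0 = - \frac{1}{3} \approx -0.33333$)
$l{\left(p \right)} = 2 p$ ($l{\left(p \right)} = p + p = 2 p$)
$P = \sqrt{1598}$ ($P = \sqrt{\left(-1344\right) \left(- \frac{1}{3}\right) + 2 \cdot 575} = \sqrt{448 + 1150} = \sqrt{1598} \approx 39.975$)
$\frac{1}{P} = \frac{1}{\sqrt{1598}} = \frac{\sqrt{1598}}{1598}$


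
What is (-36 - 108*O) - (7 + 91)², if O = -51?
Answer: -4132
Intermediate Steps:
(-36 - 108*O) - (7 + 91)² = (-36 - 108*(-51)) - (7 + 91)² = (-36 + 5508) - 1*98² = 5472 - 1*9604 = 5472 - 9604 = -4132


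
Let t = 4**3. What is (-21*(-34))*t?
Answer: 45696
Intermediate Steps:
t = 64
(-21*(-34))*t = -21*(-34)*64 = 714*64 = 45696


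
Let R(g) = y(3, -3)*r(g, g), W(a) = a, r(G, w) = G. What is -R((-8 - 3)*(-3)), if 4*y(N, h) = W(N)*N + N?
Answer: -99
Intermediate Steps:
y(N, h) = N/4 + N²/4 (y(N, h) = (N*N + N)/4 = (N² + N)/4 = (N + N²)/4 = N/4 + N²/4)
R(g) = 3*g (R(g) = ((¼)*3*(1 + 3))*g = ((¼)*3*4)*g = 3*g)
-R((-8 - 3)*(-3)) = -3*(-8 - 3)*(-3) = -3*(-11*(-3)) = -3*33 = -1*99 = -99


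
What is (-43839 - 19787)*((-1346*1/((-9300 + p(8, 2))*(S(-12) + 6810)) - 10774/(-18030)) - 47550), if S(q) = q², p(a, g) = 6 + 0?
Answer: 146893143204951083029/48553645095 ≈ 3.0254e+9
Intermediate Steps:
p(a, g) = 6
(-43839 - 19787)*((-1346*1/((-9300 + p(8, 2))*(S(-12) + 6810)) - 10774/(-18030)) - 47550) = (-43839 - 19787)*((-1346*1/((-9300 + 6)*((-12)² + 6810)) - 10774/(-18030)) - 47550) = -63626*((-1346*(-1/(9294*(144 + 6810))) - 10774*(-1/18030)) - 47550) = -63626*((-1346/((-9294*6954)) + 5387/9015) - 47550) = -63626*((-1346/(-64630476) + 5387/9015) - 47550) = -63626*((-1346*(-1/64630476) + 5387/9015) - 47550) = -63626*((673/32315238 + 5387/9015) - 47550) = -63626*(58029418067/97107290190 - 47550) = -63626*(-4617393619116433/97107290190) = 146893143204951083029/48553645095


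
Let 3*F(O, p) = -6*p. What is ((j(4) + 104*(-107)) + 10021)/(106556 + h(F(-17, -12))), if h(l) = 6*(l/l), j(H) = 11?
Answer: -548/53281 ≈ -0.010285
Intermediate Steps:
F(O, p) = -2*p (F(O, p) = (-6*p)/3 = -2*p)
h(l) = 6 (h(l) = 6*1 = 6)
((j(4) + 104*(-107)) + 10021)/(106556 + h(F(-17, -12))) = ((11 + 104*(-107)) + 10021)/(106556 + 6) = ((11 - 11128) + 10021)/106562 = (-11117 + 10021)*(1/106562) = -1096*1/106562 = -548/53281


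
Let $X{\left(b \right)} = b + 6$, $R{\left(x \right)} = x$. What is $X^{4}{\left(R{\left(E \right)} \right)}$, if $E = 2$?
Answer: $4096$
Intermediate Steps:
$X{\left(b \right)} = 6 + b$
$X^{4}{\left(R{\left(E \right)} \right)} = \left(6 + 2\right)^{4} = 8^{4} = 4096$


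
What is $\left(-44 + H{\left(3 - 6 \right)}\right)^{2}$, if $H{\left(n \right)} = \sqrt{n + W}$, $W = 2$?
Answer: $\left(44 - i\right)^{2} \approx 1935.0 - 88.0 i$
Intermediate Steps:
$H{\left(n \right)} = \sqrt{2 + n}$ ($H{\left(n \right)} = \sqrt{n + 2} = \sqrt{2 + n}$)
$\left(-44 + H{\left(3 - 6 \right)}\right)^{2} = \left(-44 + \sqrt{2 + \left(3 - 6\right)}\right)^{2} = \left(-44 + \sqrt{2 - 3}\right)^{2} = \left(-44 + \sqrt{-1}\right)^{2} = \left(-44 + i\right)^{2}$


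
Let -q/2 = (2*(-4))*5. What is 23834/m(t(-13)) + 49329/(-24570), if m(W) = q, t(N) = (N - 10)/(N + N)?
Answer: 153877/520 ≈ 295.92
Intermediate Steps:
q = 80 (q = -2*2*(-4)*5 = -(-16)*5 = -2*(-40) = 80)
t(N) = (-10 + N)/(2*N) (t(N) = (-10 + N)/((2*N)) = (-10 + N)*(1/(2*N)) = (-10 + N)/(2*N))
m(W) = 80
23834/m(t(-13)) + 49329/(-24570) = 23834/80 + 49329/(-24570) = 23834*(1/80) + 49329*(-1/24570) = 11917/40 - 261/130 = 153877/520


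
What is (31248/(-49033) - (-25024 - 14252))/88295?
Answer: 385157772/865873747 ≈ 0.44482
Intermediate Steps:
(31248/(-49033) - (-25024 - 14252))/88295 = (31248*(-1/49033) - 1*(-39276))*(1/88295) = (-31248/49033 + 39276)*(1/88295) = (1925788860/49033)*(1/88295) = 385157772/865873747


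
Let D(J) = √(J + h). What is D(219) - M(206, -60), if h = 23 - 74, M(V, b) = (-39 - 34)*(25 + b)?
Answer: -2555 + 2*√42 ≈ -2542.0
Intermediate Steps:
M(V, b) = -1825 - 73*b (M(V, b) = -73*(25 + b) = -1825 - 73*b)
h = -51
D(J) = √(-51 + J) (D(J) = √(J - 51) = √(-51 + J))
D(219) - M(206, -60) = √(-51 + 219) - (-1825 - 73*(-60)) = √168 - (-1825 + 4380) = 2*√42 - 1*2555 = 2*√42 - 2555 = -2555 + 2*√42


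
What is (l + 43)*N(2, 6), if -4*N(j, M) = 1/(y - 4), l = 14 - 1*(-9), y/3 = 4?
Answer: -33/16 ≈ -2.0625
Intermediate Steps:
y = 12 (y = 3*4 = 12)
l = 23 (l = 14 + 9 = 23)
N(j, M) = -1/32 (N(j, M) = -1/(4*(12 - 4)) = -¼/8 = -¼*⅛ = -1/32)
(l + 43)*N(2, 6) = (23 + 43)*(-1/32) = 66*(-1/32) = -33/16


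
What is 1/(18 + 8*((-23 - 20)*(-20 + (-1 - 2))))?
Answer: 1/7930 ≈ 0.00012610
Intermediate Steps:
1/(18 + 8*((-23 - 20)*(-20 + (-1 - 2)))) = 1/(18 + 8*(-43*(-20 - 3))) = 1/(18 + 8*(-43*(-23))) = 1/(18 + 8*989) = 1/(18 + 7912) = 1/7930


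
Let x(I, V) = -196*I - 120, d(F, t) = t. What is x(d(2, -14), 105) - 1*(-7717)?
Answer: 10341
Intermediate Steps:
x(I, V) = -120 - 196*I
x(d(2, -14), 105) - 1*(-7717) = (-120 - 196*(-14)) - 1*(-7717) = (-120 + 2744) + 7717 = 2624 + 7717 = 10341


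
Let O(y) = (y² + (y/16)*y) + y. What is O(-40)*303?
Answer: 502980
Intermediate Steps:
O(y) = y + 17*y²/16 (O(y) = (y² + (y*(1/16))*y) + y = (y² + (y/16)*y) + y = (y² + y²/16) + y = 17*y²/16 + y = y + 17*y²/16)
O(-40)*303 = ((1/16)*(-40)*(16 + 17*(-40)))*303 = ((1/16)*(-40)*(16 - 680))*303 = ((1/16)*(-40)*(-664))*303 = 1660*303 = 502980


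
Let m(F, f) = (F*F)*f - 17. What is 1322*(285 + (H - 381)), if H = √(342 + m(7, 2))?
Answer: -126912 + 3966*√47 ≈ -99723.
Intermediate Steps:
m(F, f) = -17 + f*F² (m(F, f) = F²*f - 17 = f*F² - 17 = -17 + f*F²)
H = 3*√47 (H = √(342 + (-17 + 2*7²)) = √(342 + (-17 + 2*49)) = √(342 + (-17 + 98)) = √(342 + 81) = √423 = 3*√47 ≈ 20.567)
1322*(285 + (H - 381)) = 1322*(285 + (3*√47 - 381)) = 1322*(285 + (-381 + 3*√47)) = 1322*(-96 + 3*√47) = -126912 + 3966*√47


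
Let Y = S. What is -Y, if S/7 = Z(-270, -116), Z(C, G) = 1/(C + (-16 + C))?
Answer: 7/556 ≈ 0.012590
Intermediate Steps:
Z(C, G) = 1/(-16 + 2*C)
S = -7/556 (S = 7*(1/(2*(-8 - 270))) = 7*((1/2)/(-278)) = 7*((1/2)*(-1/278)) = 7*(-1/556) = -7/556 ≈ -0.012590)
Y = -7/556 ≈ -0.012590
-Y = -1*(-7/556) = 7/556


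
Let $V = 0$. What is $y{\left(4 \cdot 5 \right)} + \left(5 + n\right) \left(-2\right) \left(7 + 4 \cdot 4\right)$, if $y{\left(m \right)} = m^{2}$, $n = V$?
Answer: $170$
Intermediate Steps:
$n = 0$
$y{\left(4 \cdot 5 \right)} + \left(5 + n\right) \left(-2\right) \left(7 + 4 \cdot 4\right) = \left(4 \cdot 5\right)^{2} + \left(5 + 0\right) \left(-2\right) \left(7 + 4 \cdot 4\right) = 20^{2} + 5 \left(-2\right) \left(7 + 16\right) = 400 - 230 = 170$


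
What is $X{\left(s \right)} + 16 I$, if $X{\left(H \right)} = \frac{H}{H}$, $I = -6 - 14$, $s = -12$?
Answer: $-319$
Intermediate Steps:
$I = -20$
$X{\left(H \right)} = 1$
$X{\left(s \right)} + 16 I = 1 + 16 \left(-20\right) = 1 - 320 = -319$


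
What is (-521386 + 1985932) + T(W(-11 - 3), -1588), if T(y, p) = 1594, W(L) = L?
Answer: 1466140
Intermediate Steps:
(-521386 + 1985932) + T(W(-11 - 3), -1588) = (-521386 + 1985932) + 1594 = 1464546 + 1594 = 1466140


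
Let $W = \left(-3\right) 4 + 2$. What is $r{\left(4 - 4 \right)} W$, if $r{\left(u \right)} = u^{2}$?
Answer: $0$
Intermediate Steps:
$W = -10$ ($W = -12 + 2 = -10$)
$r{\left(4 - 4 \right)} W = \left(4 - 4\right)^{2} \left(-10\right) = 0^{2} \left(-10\right) = 0 \left(-10\right) = 0$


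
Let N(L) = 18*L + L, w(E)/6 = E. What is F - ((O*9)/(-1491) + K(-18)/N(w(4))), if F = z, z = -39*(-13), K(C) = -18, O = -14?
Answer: 2735529/5396 ≈ 506.96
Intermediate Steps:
w(E) = 6*E
N(L) = 19*L
z = 507
F = 507
F - ((O*9)/(-1491) + K(-18)/N(w(4))) = 507 - (-14*9/(-1491) - 18/(19*(6*4))) = 507 - (-126*(-1/1491) - 18/(19*24)) = 507 - (6/71 - 18/456) = 507 - (6/71 - 18*1/456) = 507 - (6/71 - 3/76) = 507 - 1*243/5396 = 507 - 243/5396 = 2735529/5396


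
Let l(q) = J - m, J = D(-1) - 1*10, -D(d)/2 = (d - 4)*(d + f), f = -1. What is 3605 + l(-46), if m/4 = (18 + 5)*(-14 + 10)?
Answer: 3943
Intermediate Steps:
D(d) = -2*(-1 + d)*(-4 + d) (D(d) = -2*(d - 4)*(d - 1) = -2*(-4 + d)*(-1 + d) = -2*(-1 + d)*(-4 + d))
m = -368 (m = 4*((18 + 5)*(-14 + 10)) = 4*(23*(-4)) = 4*(-92) = -368)
J = -30 (J = (-8 - 2*(-1)² + 10*(-1)) - 1*10 = (-8 - 2*1 - 10) - 10 = (-8 - 2 - 10) - 10 = -20 - 10 = -30)
l(q) = 338 (l(q) = -30 - 1*(-368) = -30 + 368 = 338)
3605 + l(-46) = 3605 + 338 = 3943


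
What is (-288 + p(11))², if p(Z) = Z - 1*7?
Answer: 80656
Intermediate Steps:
p(Z) = -7 + Z (p(Z) = Z - 7 = -7 + Z)
(-288 + p(11))² = (-288 + (-7 + 11))² = (-288 + 4)² = (-284)² = 80656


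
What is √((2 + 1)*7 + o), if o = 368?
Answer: √389 ≈ 19.723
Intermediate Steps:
√((2 + 1)*7 + o) = √((2 + 1)*7 + 368) = √(3*7 + 368) = √(21 + 368) = √389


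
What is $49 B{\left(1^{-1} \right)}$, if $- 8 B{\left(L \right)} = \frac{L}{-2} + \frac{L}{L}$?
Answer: $- \frac{49}{16} \approx -3.0625$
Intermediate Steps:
$B{\left(L \right)} = - \frac{1}{8} + \frac{L}{16}$ ($B{\left(L \right)} = - \frac{\frac{L}{-2} + \frac{L}{L}}{8} = - \frac{L \left(- \frac{1}{2}\right) + 1}{8} = - \frac{- \frac{L}{2} + 1}{8} = - \frac{1 - \frac{L}{2}}{8} = - \frac{1}{8} + \frac{L}{16}$)
$49 B{\left(1^{-1} \right)} = 49 \left(- \frac{1}{8} + \frac{1}{16 \cdot 1}\right) = 49 \left(- \frac{1}{8} + \frac{1}{16} \cdot 1\right) = 49 \left(- \frac{1}{8} + \frac{1}{16}\right) = 49 \left(- \frac{1}{16}\right) = - \frac{49}{16}$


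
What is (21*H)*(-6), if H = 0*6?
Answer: 0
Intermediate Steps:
H = 0
(21*H)*(-6) = (21*0)*(-6) = 0*(-6) = 0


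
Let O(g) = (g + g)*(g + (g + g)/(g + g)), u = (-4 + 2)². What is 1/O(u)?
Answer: 1/40 ≈ 0.025000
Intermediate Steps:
u = 4 (u = (-2)² = 4)
O(g) = 2*g*(1 + g) (O(g) = (2*g)*(g + (2*g)/((2*g))) = (2*g)*(g + (2*g)*(1/(2*g))) = (2*g)*(g + 1) = (2*g)*(1 + g) = 2*g*(1 + g))
1/O(u) = 1/(2*4*(1 + 4)) = 1/(2*4*5) = 1/40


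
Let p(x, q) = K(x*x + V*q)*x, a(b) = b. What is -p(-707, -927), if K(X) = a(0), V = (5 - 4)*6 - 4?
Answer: 0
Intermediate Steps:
V = 2 (V = 1*6 - 4 = 6 - 4 = 2)
K(X) = 0
p(x, q) = 0 (p(x, q) = 0*x = 0)
-p(-707, -927) = -1*0 = 0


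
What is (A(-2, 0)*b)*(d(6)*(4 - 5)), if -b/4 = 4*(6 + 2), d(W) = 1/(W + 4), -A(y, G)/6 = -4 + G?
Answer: 1536/5 ≈ 307.20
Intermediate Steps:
A(y, G) = 24 - 6*G (A(y, G) = -6*(-4 + G) = 24 - 6*G)
d(W) = 1/(4 + W)
b = -128 (b = -16*(6 + 2) = -16*8 = -4*32 = -128)
(A(-2, 0)*b)*(d(6)*(4 - 5)) = ((24 - 6*0)*(-128))*((4 - 5)/(4 + 6)) = ((24 + 0)*(-128))*(-1/10) = (24*(-128))*((⅒)*(-1)) = -3072*(-⅒) = 1536/5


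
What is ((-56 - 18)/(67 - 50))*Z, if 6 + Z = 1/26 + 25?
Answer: -18315/221 ≈ -82.873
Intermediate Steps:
Z = 495/26 (Z = -6 + (1/26 + 25) = -6 + 651/26 = 495/26 ≈ 19.038)
((-56 - 18)/(67 - 50))*Z = ((-56 - 18)/(67 - 50))*(495/26) = -74/17*(495/26) = -74*1/17*(495/26) = -74/17*495/26 = -18315/221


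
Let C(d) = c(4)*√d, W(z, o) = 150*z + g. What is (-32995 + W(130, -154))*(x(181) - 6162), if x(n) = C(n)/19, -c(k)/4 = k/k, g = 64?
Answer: 82761822 + 53724*√181/19 ≈ 8.2800e+7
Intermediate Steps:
W(z, o) = 64 + 150*z (W(z, o) = 150*z + 64 = 64 + 150*z)
c(k) = -4 (c(k) = -4*k/k = -4*1 = -4)
C(d) = -4*√d
x(n) = -4*√n/19
(-32995 + W(130, -154))*(x(181) - 6162) = (-32995 + (64 + 150*130))*(-4*√181/19 - 6162) = (-32995 + (64 + 19500))*(-6162 - 4*√181/19) = (-32995 + 19564)*(-6162 - 4*√181/19) = -13431*(-6162 - 4*√181/19) = 82761822 + 53724*√181/19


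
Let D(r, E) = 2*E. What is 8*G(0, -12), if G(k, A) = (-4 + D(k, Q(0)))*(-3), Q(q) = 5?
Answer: -144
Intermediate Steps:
G(k, A) = -18 (G(k, A) = (-4 + 2*5)*(-3) = (-4 + 10)*(-3) = 6*(-3) = -18)
8*G(0, -12) = 8*(-18) = -144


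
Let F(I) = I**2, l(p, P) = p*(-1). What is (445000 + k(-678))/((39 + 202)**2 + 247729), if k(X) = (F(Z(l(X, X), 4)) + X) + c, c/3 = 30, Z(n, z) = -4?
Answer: 222214/152905 ≈ 1.4533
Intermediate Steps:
l(p, P) = -p
c = 90 (c = 3*30 = 90)
k(X) = 106 + X (k(X) = ((-4)**2 + X) + 90 = (16 + X) + 90 = 106 + X)
(445000 + k(-678))/((39 + 202)**2 + 247729) = (445000 + (106 - 678))/((39 + 202)**2 + 247729) = (445000 - 572)/(241**2 + 247729) = 444428/(58081 + 247729) = 444428/305810 = 444428*(1/305810) = 222214/152905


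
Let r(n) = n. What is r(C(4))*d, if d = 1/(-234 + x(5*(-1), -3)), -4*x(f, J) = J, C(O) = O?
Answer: -16/933 ≈ -0.017149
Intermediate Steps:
x(f, J) = -J/4
d = -4/933 (d = 1/(-234 - ¼*(-3)) = 1/(-234 + ¾) = 1/(-933/4) = -4/933 ≈ -0.0042872)
r(C(4))*d = 4*(-4/933) = -16/933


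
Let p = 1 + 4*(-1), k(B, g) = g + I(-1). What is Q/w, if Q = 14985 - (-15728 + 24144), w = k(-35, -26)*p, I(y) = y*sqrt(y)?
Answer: 170794/2031 - 6569*I/2031 ≈ 84.094 - 3.2344*I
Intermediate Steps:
I(y) = y**(3/2)
k(B, g) = g - I (k(B, g) = g + (-1)**(3/2) = g - I)
p = -3 (p = 1 - 4 = -3)
w = 78 + 3*I (w = (-26 - I)*(-3) = 78 + 3*I ≈ 78.0 + 3.0*I)
Q = 6569 (Q = 14985 - 1*8416 = 14985 - 8416 = 6569)
Q/w = 6569/(78 + 3*I) = 6569*((78 - 3*I)/6093) = 6569*(78 - 3*I)/6093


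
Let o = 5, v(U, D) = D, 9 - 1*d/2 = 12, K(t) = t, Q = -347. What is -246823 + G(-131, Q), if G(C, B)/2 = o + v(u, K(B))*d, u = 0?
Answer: -242649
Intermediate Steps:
d = -6 (d = 18 - 2*12 = 18 - 24 = -6)
G(C, B) = 10 - 12*B (G(C, B) = 2*(5 + B*(-6)) = 2*(5 - 6*B) = 10 - 12*B)
-246823 + G(-131, Q) = -246823 + (10 - 12*(-347)) = -246823 + (10 + 4164) = -246823 + 4174 = -242649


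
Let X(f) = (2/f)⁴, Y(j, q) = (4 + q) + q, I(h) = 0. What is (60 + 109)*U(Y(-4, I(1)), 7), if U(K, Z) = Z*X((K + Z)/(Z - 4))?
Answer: 1533168/14641 ≈ 104.72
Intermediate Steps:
Y(j, q) = 4 + 2*q
X(f) = 16/f⁴
U(K, Z) = 16*Z*(-4 + Z)⁴/(K + Z)⁴ (U(K, Z) = Z*(16/((K + Z)/(Z - 4))⁴) = Z*(16/((K + Z)/(-4 + Z))⁴) = Z*(16*((-4 + Z)⁴/(K + Z)⁴)) = Z*(16*(-4 + Z)⁴/(K + Z)⁴) = 16*Z*(-4 + Z)⁴/(K + Z)⁴)
(60 + 109)*U(Y(-4, I(1)), 7) = (60 + 109)*(16*7*(-4 + 7)⁴/((4 + 2*0) + 7)⁴) = 169*(16*7*3⁴/((4 + 0) + 7)⁴) = 169*(16*7*81/(4 + 7)⁴) = 169*(16*7*81/11⁴) = 169*(16*7*81*(1/14641)) = 169*(9072/14641) = 1533168/14641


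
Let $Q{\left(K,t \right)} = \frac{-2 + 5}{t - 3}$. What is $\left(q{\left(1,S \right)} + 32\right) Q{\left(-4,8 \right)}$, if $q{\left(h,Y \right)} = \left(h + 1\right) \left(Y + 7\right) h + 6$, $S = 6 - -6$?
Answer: $\frac{228}{5} \approx 45.6$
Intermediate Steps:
$Q{\left(K,t \right)} = \frac{3}{-3 + t}$
$S = 12$ ($S = 6 + 6 = 12$)
$q{\left(h,Y \right)} = 6 + h \left(1 + h\right) \left(7 + Y\right)$ ($q{\left(h,Y \right)} = \left(1 + h\right) \left(7 + Y\right) h + 6 = h \left(1 + h\right) \left(7 + Y\right) + 6 = 6 + h \left(1 + h\right) \left(7 + Y\right)$)
$\left(q{\left(1,S \right)} + 32\right) Q{\left(-4,8 \right)} = \left(\left(6 + 7 \cdot 1 + 7 \cdot 1^{2} + 12 \cdot 1 + 12 \cdot 1^{2}\right) + 32\right) \frac{3}{-3 + 8} = \left(\left(6 + 7 + 7 \cdot 1 + 12 + 12 \cdot 1\right) + 32\right) \frac{3}{5} = \left(\left(6 + 7 + 7 + 12 + 12\right) + 32\right) 3 \cdot \frac{1}{5} = \left(44 + 32\right) \frac{3}{5} = 76 \cdot \frac{3}{5} = \frac{228}{5}$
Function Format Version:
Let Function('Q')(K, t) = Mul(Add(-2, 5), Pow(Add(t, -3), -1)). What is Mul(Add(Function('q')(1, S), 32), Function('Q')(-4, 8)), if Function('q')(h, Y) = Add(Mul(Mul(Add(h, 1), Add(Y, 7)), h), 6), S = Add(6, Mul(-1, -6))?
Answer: Rational(228, 5) ≈ 45.600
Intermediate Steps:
Function('Q')(K, t) = Mul(3, Pow(Add(-3, t), -1))
S = 12 (S = Add(6, 6) = 12)
Function('q')(h, Y) = Add(6, Mul(h, Add(1, h), Add(7, Y))) (Function('q')(h, Y) = Add(Mul(Mul(Add(1, h), Add(7, Y)), h), 6) = Add(Mul(h, Add(1, h), Add(7, Y)), 6) = Add(6, Mul(h, Add(1, h), Add(7, Y))))
Mul(Add(Function('q')(1, S), 32), Function('Q')(-4, 8)) = Mul(Add(Add(6, Mul(7, 1), Mul(7, Pow(1, 2)), Mul(12, 1), Mul(12, Pow(1, 2))), 32), Mul(3, Pow(Add(-3, 8), -1))) = Mul(Add(Add(6, 7, Mul(7, 1), 12, Mul(12, 1)), 32), Mul(3, Pow(5, -1))) = Mul(Add(Add(6, 7, 7, 12, 12), 32), Mul(3, Rational(1, 5))) = Mul(Add(44, 32), Rational(3, 5)) = Mul(76, Rational(3, 5)) = Rational(228, 5)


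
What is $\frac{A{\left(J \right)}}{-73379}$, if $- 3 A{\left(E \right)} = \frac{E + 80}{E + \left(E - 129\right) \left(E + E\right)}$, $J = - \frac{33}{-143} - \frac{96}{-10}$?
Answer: $- \frac{379535}{2170078185861} \approx -1.7489 \cdot 10^{-7}$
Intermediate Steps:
$J = \frac{639}{65}$ ($J = \left(-33\right) \left(- \frac{1}{143}\right) - - \frac{48}{5} = \frac{3}{13} + \frac{48}{5} = \frac{639}{65} \approx 9.8308$)
$A{\left(E \right)} = - \frac{80 + E}{3 \left(E + 2 E \left(-129 + E\right)\right)}$ ($A{\left(E \right)} = - \frac{\left(E + 80\right) \frac{1}{E + \left(E - 129\right) \left(E + E\right)}}{3} = - \frac{\left(80 + E\right) \frac{1}{E + \left(-129 + E\right) 2 E}}{3} = - \frac{\left(80 + E\right) \frac{1}{E + 2 E \left(-129 + E\right)}}{3} = - \frac{\frac{1}{E + 2 E \left(-129 + E\right)} \left(80 + E\right)}{3} = - \frac{80 + E}{3 \left(E + 2 E \left(-129 + E\right)\right)}$)
$\frac{A{\left(J \right)}}{-73379} = \frac{\frac{1}{3} \frac{1}{\frac{639}{65}} \frac{1}{-257 + 2 \cdot \frac{639}{65}} \left(-80 - \frac{639}{65}\right)}{-73379} = \frac{1}{3} \cdot \frac{65}{639} \frac{1}{-257 + \frac{1278}{65}} \left(-80 - \frac{639}{65}\right) \left(- \frac{1}{73379}\right) = \frac{1}{3} \cdot \frac{65}{639} \frac{1}{- \frac{15427}{65}} \left(- \frac{5839}{65}\right) \left(- \frac{1}{73379}\right) = \frac{1}{3} \cdot \frac{65}{639} \left(- \frac{65}{15427}\right) \left(- \frac{5839}{65}\right) \left(- \frac{1}{73379}\right) = \frac{379535}{29573559} \left(- \frac{1}{73379}\right) = - \frac{379535}{2170078185861}$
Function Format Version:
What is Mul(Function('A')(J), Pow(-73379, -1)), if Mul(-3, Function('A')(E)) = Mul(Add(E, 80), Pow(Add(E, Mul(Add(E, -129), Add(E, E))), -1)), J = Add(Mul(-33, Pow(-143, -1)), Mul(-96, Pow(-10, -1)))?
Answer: Rational(-379535, 2170078185861) ≈ -1.7489e-7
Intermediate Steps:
J = Rational(639, 65) (J = Add(Mul(-33, Rational(-1, 143)), Mul(-96, Rational(-1, 10))) = Add(Rational(3, 13), Rational(48, 5)) = Rational(639, 65) ≈ 9.8308)
Function('A')(E) = Mul(Rational(-1, 3), Pow(Add(E, Mul(2, E, Add(-129, E))), -1), Add(80, E)) (Function('A')(E) = Mul(Rational(-1, 3), Mul(Add(E, 80), Pow(Add(E, Mul(Add(E, -129), Add(E, E))), -1))) = Mul(Rational(-1, 3), Mul(Add(80, E), Pow(Add(E, Mul(Add(-129, E), Mul(2, E))), -1))) = Mul(Rational(-1, 3), Mul(Add(80, E), Pow(Add(E, Mul(2, E, Add(-129, E))), -1))) = Mul(Rational(-1, 3), Mul(Pow(Add(E, Mul(2, E, Add(-129, E))), -1), Add(80, E))) = Mul(Rational(-1, 3), Pow(Add(E, Mul(2, E, Add(-129, E))), -1), Add(80, E)))
Mul(Function('A')(J), Pow(-73379, -1)) = Mul(Mul(Rational(1, 3), Pow(Rational(639, 65), -1), Pow(Add(-257, Mul(2, Rational(639, 65))), -1), Add(-80, Mul(-1, Rational(639, 65)))), Pow(-73379, -1)) = Mul(Mul(Rational(1, 3), Rational(65, 639), Pow(Add(-257, Rational(1278, 65)), -1), Add(-80, Rational(-639, 65))), Rational(-1, 73379)) = Mul(Mul(Rational(1, 3), Rational(65, 639), Pow(Rational(-15427, 65), -1), Rational(-5839, 65)), Rational(-1, 73379)) = Mul(Mul(Rational(1, 3), Rational(65, 639), Rational(-65, 15427), Rational(-5839, 65)), Rational(-1, 73379)) = Mul(Rational(379535, 29573559), Rational(-1, 73379)) = Rational(-379535, 2170078185861)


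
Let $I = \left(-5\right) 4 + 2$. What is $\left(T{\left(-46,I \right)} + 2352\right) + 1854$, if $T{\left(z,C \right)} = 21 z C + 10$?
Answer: $21604$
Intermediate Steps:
$I = -18$ ($I = -20 + 2 = -18$)
$T{\left(z,C \right)} = 10 + 21 C z$ ($T{\left(z,C \right)} = 21 C z + 10 = 10 + 21 C z$)
$\left(T{\left(-46,I \right)} + 2352\right) + 1854 = \left(\left(10 + 21 \left(-18\right) \left(-46\right)\right) + 2352\right) + 1854 = \left(\left(10 + 17388\right) + 2352\right) + 1854 = \left(17398 + 2352\right) + 1854 = 19750 + 1854 = 21604$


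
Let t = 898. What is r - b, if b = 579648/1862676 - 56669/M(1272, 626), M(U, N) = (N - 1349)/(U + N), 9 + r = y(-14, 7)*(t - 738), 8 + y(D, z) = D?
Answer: -5697173258953/37408743 ≈ -1.5230e+5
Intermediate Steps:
y(D, z) = -8 + D
r = -3529 (r = -9 + (-8 - 14)*(898 - 738) = -9 - 22*160 = -9 - 3520 = -3529)
M(U, N) = (-1349 + N)/(N + U)
b = 5565157804906/37408743 (b = 579648/1862676 - 56669*(626 + 1272)/(-1349 + 626) = 579648*(1/1862676) - 56669/(-723/1898) = 48304/155223 - 56669/((1/1898)*(-723)) = 48304/155223 - 56669/(-723/1898) = 48304/155223 - 56669*(-1898/723) = 48304/155223 + 107557762/723 = 5565157804906/37408743 ≈ 1.4877e+5)
r - b = -3529 - 1*5565157804906/37408743 = -3529 - 5565157804906/37408743 = -5697173258953/37408743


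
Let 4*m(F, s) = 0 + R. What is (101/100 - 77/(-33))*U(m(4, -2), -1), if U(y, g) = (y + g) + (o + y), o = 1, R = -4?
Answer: -1003/150 ≈ -6.6867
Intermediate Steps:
m(F, s) = -1 (m(F, s) = (0 - 4)/4 = (¼)*(-4) = -1)
U(y, g) = 1 + g + 2*y (U(y, g) = (y + g) + (1 + y) = (g + y) + (1 + y) = 1 + g + 2*y)
(101/100 - 77/(-33))*U(m(4, -2), -1) = (101/100 - 77/(-33))*(1 - 1 + 2*(-1)) = (101*(1/100) - 77*(-1/33))*(1 - 1 - 2) = (101/100 + 7/3)*(-2) = (1003/300)*(-2) = -1003/150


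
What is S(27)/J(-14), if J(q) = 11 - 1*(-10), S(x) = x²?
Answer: 243/7 ≈ 34.714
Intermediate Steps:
J(q) = 21 (J(q) = 11 + 10 = 21)
S(27)/J(-14) = 27²/21 = 729*(1/21) = 243/7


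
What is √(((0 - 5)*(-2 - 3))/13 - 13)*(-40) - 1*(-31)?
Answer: 31 - 480*I*√13/13 ≈ 31.0 - 133.13*I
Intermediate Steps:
√(((0 - 5)*(-2 - 3))/13 - 13)*(-40) - 1*(-31) = √(-5*(-5)*(1/13) - 13)*(-40) + 31 = √(25*(1/13) - 13)*(-40) + 31 = √(25/13 - 13)*(-40) + 31 = √(-144/13)*(-40) + 31 = (12*I*√13/13)*(-40) + 31 = -480*I*√13/13 + 31 = 31 - 480*I*√13/13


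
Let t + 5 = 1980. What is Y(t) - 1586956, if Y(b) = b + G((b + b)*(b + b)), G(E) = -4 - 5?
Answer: -1584990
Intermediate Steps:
t = 1975 (t = -5 + 1980 = 1975)
G(E) = -9
Y(b) = -9 + b (Y(b) = b - 9 = -9 + b)
Y(t) - 1586956 = (-9 + 1975) - 1586956 = 1966 - 1586956 = -1584990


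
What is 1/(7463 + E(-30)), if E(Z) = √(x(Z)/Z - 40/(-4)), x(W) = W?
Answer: 7463/55696358 - √11/55696358 ≈ 0.00013393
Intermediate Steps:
E(Z) = √11 (E(Z) = √(Z/Z - 40/(-4)) = √(1 - 40*(-¼)) = √(1 + 10) = √11)
1/(7463 + E(-30)) = 1/(7463 + √11)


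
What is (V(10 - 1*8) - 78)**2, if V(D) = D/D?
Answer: 5929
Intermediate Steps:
V(D) = 1
(V(10 - 1*8) - 78)**2 = (1 - 78)**2 = (-77)**2 = 5929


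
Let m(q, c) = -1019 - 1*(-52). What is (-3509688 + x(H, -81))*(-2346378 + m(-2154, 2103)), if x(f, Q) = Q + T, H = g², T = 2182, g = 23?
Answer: 8233516806515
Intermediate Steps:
H = 529 (H = 23² = 529)
m(q, c) = -967 (m(q, c) = -1019 + 52 = -967)
x(f, Q) = 2182 + Q (x(f, Q) = Q + 2182 = 2182 + Q)
(-3509688 + x(H, -81))*(-2346378 + m(-2154, 2103)) = (-3509688 + (2182 - 81))*(-2346378 - 967) = (-3509688 + 2101)*(-2347345) = -3507587*(-2347345) = 8233516806515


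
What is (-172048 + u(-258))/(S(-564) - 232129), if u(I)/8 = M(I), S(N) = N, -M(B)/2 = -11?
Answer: 171872/232693 ≈ 0.73862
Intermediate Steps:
M(B) = 22 (M(B) = -2*(-11) = 22)
u(I) = 176 (u(I) = 8*22 = 176)
(-172048 + u(-258))/(S(-564) - 232129) = (-172048 + 176)/(-564 - 232129) = -171872/(-232693) = -171872*(-1/232693) = 171872/232693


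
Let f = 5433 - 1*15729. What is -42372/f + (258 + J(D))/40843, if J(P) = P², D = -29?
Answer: 4398775/1061918 ≈ 4.1423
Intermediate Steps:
f = -10296 (f = 5433 - 15729 = -10296)
-42372/f + (258 + J(D))/40843 = -42372/(-10296) + (258 + (-29)²)/40843 = -42372*(-1/10296) + (258 + 841)*(1/40843) = 107/26 + 1099*(1/40843) = 107/26 + 1099/40843 = 4398775/1061918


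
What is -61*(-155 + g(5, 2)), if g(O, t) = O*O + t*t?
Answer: 7686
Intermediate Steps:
g(O, t) = O² + t²
-61*(-155 + g(5, 2)) = -61*(-155 + (5² + 2²)) = -61*(-155 + (25 + 4)) = -61*(-155 + 29) = -61*(-126) = 7686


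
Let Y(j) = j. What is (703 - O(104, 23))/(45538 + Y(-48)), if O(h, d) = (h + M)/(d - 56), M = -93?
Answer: 211/13647 ≈ 0.015461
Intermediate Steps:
O(h, d) = (-93 + h)/(-56 + d) (O(h, d) = (h - 93)/(d - 56) = (-93 + h)/(-56 + d))
(703 - O(104, 23))/(45538 + Y(-48)) = (703 - (-93 + 104)/(-56 + 23))/(45538 - 48) = (703 - 11/(-33))/45490 = (703 - (-1)*11/33)*(1/45490) = (703 - 1*(-⅓))*(1/45490) = (703 + ⅓)*(1/45490) = (2110/3)*(1/45490) = 211/13647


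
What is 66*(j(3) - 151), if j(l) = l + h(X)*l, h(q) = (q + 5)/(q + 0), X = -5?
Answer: -9768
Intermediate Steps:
h(q) = (5 + q)/q
j(l) = l (j(l) = l + ((5 - 5)/(-5))*l = l + (-⅕*0)*l = l + 0*l = l + 0 = l)
66*(j(3) - 151) = 66*(3 - 151) = 66*(-148) = -9768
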